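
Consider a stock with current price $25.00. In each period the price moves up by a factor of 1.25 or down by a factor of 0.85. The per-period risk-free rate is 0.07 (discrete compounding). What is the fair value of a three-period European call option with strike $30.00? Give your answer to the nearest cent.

Risk-neutral probability p = (1 + 0.07 − 0.85)/(1.25 − 0.85) = 0.2200/0.4000 = 0.5500
Terminal stock prices: S_uuu = 48.83, S_uud = 33.2, S_udd = 22.58, S_ddd = 15.35
Terminal payoffs (S − K): max(18.83, 0) = 18.83, max(3.203, 0) = 3.203, max(-7.422, 0) = 0, max(-14.65, 0) = 0
Node uu (S = 39.06): V_uu = 1/1.07·[0.5500·18.8281 + 0.4500·3.2031] = 11.0251
Node ud (S = 26.56): V_ud = 1/1.07·[0.5500·3.2031 + 0.4500·0.0000] = 1.6465
Node dd (S = 18.06): V_dd = 1/1.07·[0.5500·0.0000 + 0.4500·0.0000] = 0.0000
Node u (S = 31.25): V_u = 1/1.07·[0.5500·11.0251 + 0.4500·1.6465] = 6.3596
Node d (S = 21.25): V_d = 1/1.07·[0.5500·1.6465 + 0.4500·0.0000] = 0.8463
Node 0 (S = 25): V_0 = 1/1.07·[0.5500·6.3596 + 0.4500·0.8463] = 3.6249

$3.62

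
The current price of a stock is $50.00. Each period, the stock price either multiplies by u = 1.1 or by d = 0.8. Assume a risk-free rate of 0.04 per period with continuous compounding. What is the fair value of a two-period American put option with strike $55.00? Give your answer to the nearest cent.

$5.00

Risk-neutral probability p = (e^0.04 − 0.8)/(1.1 − 0.8) = 0.2408/0.3000 = 0.8027
Terminal stock prices: S_uu = 60.5, S_ud = 44, S_dd = 32
Terminal payoffs (K − S): max(-5.5, 0) = 0, max(11, 0) = 11, max(23, 0) = 23
Node u (S = 55): continuation = e^(−0.04)·[0.8027·0.0000 + 0.1973·11.0000] = 2.0852; exercise value = 0.0000 ≤ continuation, so V_u = 2.0852
Node d (S = 40): continuation = e^(−0.04)·[0.8027·11.0000 + 0.1973·23.0000] = 12.8434; exercise value = 15.0000 > continuation, so V_d = 15.0000 (exercise)
Node 0 (S = 50): continuation = e^(−0.04)·[0.8027·2.0852 + 0.1973·15.0000] = 4.4516; exercise value = 5.0000 > continuation, so V_0 = 5.0000 (exercise)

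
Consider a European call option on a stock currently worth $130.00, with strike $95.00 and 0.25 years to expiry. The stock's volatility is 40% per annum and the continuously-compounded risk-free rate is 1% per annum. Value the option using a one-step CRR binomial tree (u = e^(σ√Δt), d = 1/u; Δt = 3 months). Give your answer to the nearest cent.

$35.24

CRR parameters: u = e^(σ√Δt) = e^(0.4·√0.25) = 1.2214, d = 1/u = 0.8187
Per-period rate: rΔt = 0.01·0.25 = 0.0025, so R = e^0.0025 = 1.0025
Risk-neutral probability p = (e^0.0025 − 0.8187)/(1.2214 − 0.8187) = 0.1838/0.4027 = 0.4564
Terminal stock prices: S_u = 158.8, S_d = 106.4
Terminal payoffs (S − K): max(63.78, 0) = 63.78, max(11.43, 0) = 11.43
Node 0 (S = 130): V_0 = e^(−0.0025)·[0.4564·63.7824 + 0.5436·11.4350] = 35.2372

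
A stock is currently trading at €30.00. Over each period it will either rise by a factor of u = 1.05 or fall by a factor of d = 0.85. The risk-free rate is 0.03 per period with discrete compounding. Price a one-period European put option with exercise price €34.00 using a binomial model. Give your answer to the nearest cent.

Risk-neutral probability p = (1 + 0.03 − 0.85)/(1.05 − 0.85) = 0.1800/0.2000 = 0.9000
Terminal stock prices: S_u = 31.5, S_d = 25.5
Terminal payoffs (K − S): max(2.5, 0) = 2.5, max(8.5, 0) = 8.5
Node 0 (S = 30): V_0 = 1/1.03·[0.9000·2.5000 + 0.1000·8.5000] = 3.0097

€3.01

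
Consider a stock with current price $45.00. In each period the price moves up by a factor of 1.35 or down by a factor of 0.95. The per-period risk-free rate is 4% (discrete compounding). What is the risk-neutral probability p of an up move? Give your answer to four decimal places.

Risk-neutral probability p = (1 + 0.04 − 0.95)/(1.35 − 0.95) = 0.0900/0.4000 = 0.2250

p = 0.2250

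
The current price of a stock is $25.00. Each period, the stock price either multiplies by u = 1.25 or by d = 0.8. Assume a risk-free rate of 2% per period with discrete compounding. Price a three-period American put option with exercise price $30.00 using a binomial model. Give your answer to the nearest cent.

$6.21

Risk-neutral probability p = (1 + 0.02 − 0.8)/(1.25 − 0.8) = 0.2200/0.4500 = 0.4889
Terminal stock prices: S_uuu = 48.83, S_uud = 31.25, S_udd = 20, S_ddd = 12.8
Terminal payoffs (K − S): max(-18.83, 0) = 0, max(-1.25, 0) = 0, max(10, 0) = 10, max(17.2, 0) = 17.2
Node uu (S = 39.06): continuation = 1/1.02·[0.4889·0.0000 + 0.5111·0.0000] = 0.0000; exercise value = 0.0000 ≤ continuation, so V_uu = 0.0000
Node ud (S = 25): continuation = 1/1.02·[0.4889·0.0000 + 0.5111·10.0000] = 5.0109; exercise value = 5.0000 ≤ continuation, so V_ud = 5.0109
Node dd (S = 16): continuation = 1/1.02·[0.4889·10.0000 + 0.5111·17.2000] = 13.4118; exercise value = 14.0000 > continuation, so V_dd = 14.0000 (exercise)
Node u (S = 31.25): continuation = 1/1.02·[0.4889·0.0000 + 0.5111·5.0109] = 2.5109; exercise value = 0.0000 ≤ continuation, so V_u = 2.5109
Node d (S = 20): continuation = 1/1.02·[0.4889·5.0109 + 0.5111·14.0000] = 9.4170; exercise value = 10.0000 > continuation, so V_d = 10.0000 (exercise)
Node 0 (S = 25): continuation = 1/1.02·[0.4889·2.5109 + 0.5111·10.0000] = 6.2144; exercise value = 5.0000 ≤ continuation, so V_0 = 6.2144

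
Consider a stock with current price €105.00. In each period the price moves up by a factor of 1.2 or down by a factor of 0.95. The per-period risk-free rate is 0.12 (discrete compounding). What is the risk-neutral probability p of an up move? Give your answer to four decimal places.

p = 0.6800

Risk-neutral probability p = (1 + 0.12 − 0.95)/(1.2 − 0.95) = 0.1700/0.2500 = 0.6800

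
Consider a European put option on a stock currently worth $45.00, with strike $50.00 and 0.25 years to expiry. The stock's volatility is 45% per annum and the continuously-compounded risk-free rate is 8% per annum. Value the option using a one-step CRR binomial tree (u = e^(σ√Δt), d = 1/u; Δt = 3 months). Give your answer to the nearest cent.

CRR parameters: u = e^(σ√Δt) = e^(0.45·√0.25) = 1.2523, d = 1/u = 0.7985
Per-period rate: rΔt = 0.08·0.25 = 0.02, so R = e^0.02 = 1.0202
Risk-neutral probability p = (e^0.02 − 0.7985)/(1.2523 − 0.7985) = 0.2217/0.4538 = 0.4885
Terminal stock prices: S_u = 56.35, S_d = 35.93
Terminal payoffs (K − S): max(-6.355, 0) = 0, max(14.07, 0) = 14.07
Node 0 (S = 45): V_0 = e^(−0.02)·[0.4885·0.0000 + 0.5115·14.0668] = 7.0527

$7.05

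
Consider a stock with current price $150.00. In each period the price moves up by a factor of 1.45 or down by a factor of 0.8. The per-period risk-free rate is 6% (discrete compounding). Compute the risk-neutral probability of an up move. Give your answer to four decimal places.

p = 0.4000

Risk-neutral probability p = (1 + 0.06 − 0.8)/(1.45 − 0.8) = 0.2600/0.6500 = 0.4000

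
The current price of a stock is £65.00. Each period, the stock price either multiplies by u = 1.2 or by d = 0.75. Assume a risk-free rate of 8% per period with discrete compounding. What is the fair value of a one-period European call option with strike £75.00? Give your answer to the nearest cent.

Risk-neutral probability p = (1 + 0.08 − 0.75)/(1.2 − 0.75) = 0.3300/0.4500 = 0.7333
Terminal stock prices: S_u = 78, S_d = 48.75
Terminal payoffs (S − K): max(3, 0) = 3, max(-26.25, 0) = 0
Node 0 (S = 65): V_0 = 1/1.08·[0.7333·3.0000 + 0.2667·0.0000] = 2.0370

£2.04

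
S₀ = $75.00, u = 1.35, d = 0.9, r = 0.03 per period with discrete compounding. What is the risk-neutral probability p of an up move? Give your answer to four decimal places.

p = 0.2889

Risk-neutral probability p = (1 + 0.03 − 0.9)/(1.35 − 0.9) = 0.1300/0.4500 = 0.2889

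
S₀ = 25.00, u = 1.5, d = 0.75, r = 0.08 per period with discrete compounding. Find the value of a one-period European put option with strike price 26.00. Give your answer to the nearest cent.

3.76

Risk-neutral probability p = (1 + 0.08 − 0.75)/(1.5 − 0.75) = 0.3300/0.7500 = 0.4400
Terminal stock prices: S_u = 37.5, S_d = 18.75
Terminal payoffs (K − S): max(-11.5, 0) = 0, max(7.25, 0) = 7.25
Node 0 (S = 25): V_0 = 1/1.08·[0.4400·0.0000 + 0.5600·7.2500] = 3.7593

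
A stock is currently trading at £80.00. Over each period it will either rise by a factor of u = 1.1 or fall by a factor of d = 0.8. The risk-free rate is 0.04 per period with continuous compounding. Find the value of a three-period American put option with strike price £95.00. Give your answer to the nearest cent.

£15.00

Risk-neutral probability p = (e^0.04 − 0.8)/(1.1 − 0.8) = 0.2408/0.3000 = 0.8027
Terminal stock prices: S_uuu = 106.5, S_uud = 77.44, S_udd = 56.32, S_ddd = 40.96
Terminal payoffs (K − S): max(-11.48, 0) = 0, max(17.56, 0) = 17.56, max(38.68, 0) = 38.68, max(54.04, 0) = 54.04
Node uu (S = 96.8): continuation = e^(−0.04)·[0.8027·0.0000 + 0.1973·17.5600] = 3.3287; exercise value = 0.0000 ≤ continuation, so V_uu = 3.3287
Node ud (S = 70.4): continuation = e^(−0.04)·[0.8027·17.5600 + 0.1973·38.6800] = 20.8750; exercise value = 24.6000 > continuation, so V_ud = 24.6000 (exercise)
Node dd (S = 51.2): continuation = e^(−0.04)·[0.8027·38.6800 + 0.1973·54.0400] = 40.0750; exercise value = 43.8000 > continuation, so V_dd = 43.8000 (exercise)
Node u (S = 88): continuation = e^(−0.04)·[0.8027·3.3287 + 0.1973·24.6000] = 7.2304; exercise value = 7.0000 ≤ continuation, so V_u = 7.2304
Node d (S = 64): continuation = e^(−0.04)·[0.8027·24.6000 + 0.1973·43.8000] = 27.2750; exercise value = 31.0000 > continuation, so V_d = 31.0000 (exercise)
Node 0 (S = 80): continuation = e^(−0.04)·[0.8027·7.2304 + 0.1973·31.0000] = 11.4527; exercise value = 15.0000 > continuation, so V_0 = 15.0000 (exercise)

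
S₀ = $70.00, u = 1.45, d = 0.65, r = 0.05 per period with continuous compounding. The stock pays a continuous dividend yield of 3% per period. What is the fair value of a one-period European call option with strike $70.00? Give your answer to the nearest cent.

$13.87

Per-period risk-free factor R = e^0.05 = 1.0513; dividend-adjusted growth = e^(0.05−0.03) = 1.0202.
Risk-neutral probability p = (1.0202 − 0.65)/(1.45 − 0.65) = 0.3702/0.8000 = 0.4628
Terminal stock prices: S_u = 101.5, S_d = 45.5
Terminal payoffs (S − K): max(31.5, 0) = 31.5, max(-24.5, 0) = 0
Node 0 (S = 70): V_0 = e^(−0.05)·[0.4628·31.5000 + 0.5372·0.0000] = 13.8658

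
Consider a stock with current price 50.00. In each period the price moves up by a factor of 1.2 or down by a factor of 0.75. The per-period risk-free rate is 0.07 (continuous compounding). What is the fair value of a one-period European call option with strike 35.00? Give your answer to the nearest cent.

Risk-neutral probability p = (e^0.07 − 0.75)/(1.2 − 0.75) = 0.3225/0.4500 = 0.7167
Terminal stock prices: S_u = 60, S_d = 37.5
Terminal payoffs (S − K): max(25, 0) = 25, max(2.5, 0) = 2.5
Node 0 (S = 50): V_0 = e^(−0.07)·[0.7167·25.0000 + 0.2833·2.5000] = 17.3662

17.37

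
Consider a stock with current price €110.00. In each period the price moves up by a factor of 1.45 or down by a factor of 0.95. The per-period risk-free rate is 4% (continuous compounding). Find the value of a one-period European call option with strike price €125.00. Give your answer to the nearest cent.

€6.02

Risk-neutral probability p = (e^0.04 − 0.95)/(1.45 − 0.95) = 0.0908/0.5000 = 0.1816
Terminal stock prices: S_u = 159.5, S_d = 104.5
Terminal payoffs (S − K): max(34.5, 0) = 34.5, max(-20.5, 0) = 0
Node 0 (S = 110): V_0 = e^(−0.04)·[0.1816·34.5000 + 0.8184·0.0000] = 6.0203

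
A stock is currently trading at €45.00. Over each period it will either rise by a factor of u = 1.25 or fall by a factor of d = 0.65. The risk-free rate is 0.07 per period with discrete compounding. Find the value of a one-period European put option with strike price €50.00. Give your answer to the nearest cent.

Risk-neutral probability p = (1 + 0.07 − 0.65)/(1.25 − 0.65) = 0.4200/0.6000 = 0.7000
Terminal stock prices: S_u = 56.25, S_d = 29.25
Terminal payoffs (K − S): max(-6.25, 0) = 0, max(20.75, 0) = 20.75
Node 0 (S = 45): V_0 = 1/1.07·[0.7000·0.0000 + 0.3000·20.7500] = 5.8178

€5.82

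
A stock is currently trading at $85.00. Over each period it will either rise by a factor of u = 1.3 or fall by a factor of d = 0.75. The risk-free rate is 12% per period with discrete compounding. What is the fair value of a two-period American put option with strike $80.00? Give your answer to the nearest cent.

Risk-neutral probability p = (1 + 0.12 − 0.75)/(1.3 − 0.75) = 0.3700/0.5500 = 0.6727
Terminal stock prices: S_uu = 143.7, S_ud = 82.88, S_dd = 47.81
Terminal payoffs (K − S): max(-63.65, 0) = 0, max(-2.875, 0) = 0, max(32.19, 0) = 32.19
Node u (S = 110.5): continuation = 1/1.12·[0.6727·0.0000 + 0.3273·0.0000] = 0.0000; exercise value = 0.0000 ≤ continuation, so V_u = 0.0000
Node d (S = 63.75): continuation = 1/1.12·[0.6727·0.0000 + 0.3273·32.1875] = 9.4054; exercise value = 16.2500 > continuation, so V_d = 16.2500 (exercise)
Node 0 (S = 85): continuation = 1/1.12·[0.6727·0.0000 + 0.3273·16.2500] = 4.7484; exercise value = 0.0000 ≤ continuation, so V_0 = 4.7484

$4.75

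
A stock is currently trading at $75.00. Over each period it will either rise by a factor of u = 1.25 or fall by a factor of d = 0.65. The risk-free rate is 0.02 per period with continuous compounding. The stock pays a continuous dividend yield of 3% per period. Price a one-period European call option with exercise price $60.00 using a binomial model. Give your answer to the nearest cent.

$18.75

Per-period risk-free factor R = e^0.02 = 1.0202; dividend-adjusted growth = e^(0.02−0.03) = 0.9900.
Risk-neutral probability p = (0.9900 − 0.65)/(1.25 − 0.65) = 0.3400/0.6000 = 0.5667
Terminal stock prices: S_u = 93.75, S_d = 48.75
Terminal payoffs (S − K): max(33.75, 0) = 33.75, max(-11.25, 0) = 0
Node 0 (S = 75): V_0 = e^(−0.02)·[0.5667·33.7500 + 0.4333·0.0000] = 18.7490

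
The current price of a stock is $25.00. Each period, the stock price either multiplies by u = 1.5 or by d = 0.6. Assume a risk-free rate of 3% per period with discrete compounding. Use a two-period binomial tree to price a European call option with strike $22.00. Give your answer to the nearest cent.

$7.60

Risk-neutral probability p = (1 + 0.03 − 0.6)/(1.5 − 0.6) = 0.4300/0.9000 = 0.4778
Terminal stock prices: S_uu = 56.25, S_ud = 22.5, S_dd = 9
Terminal payoffs (S − K): max(34.25, 0) = 34.25, max(0.5, 0) = 0.5, max(-13, 0) = 0
Node u (S = 37.5): V_u = 1/1.03·[0.4778·34.2500 + 0.5222·0.5000] = 16.1408
Node d (S = 15): V_d = 1/1.03·[0.4778·0.5000 + 0.5222·0.0000] = 0.2319
Node 0 (S = 25): V_0 = 1/1.03·[0.4778·16.1408 + 0.5222·0.2319] = 7.6047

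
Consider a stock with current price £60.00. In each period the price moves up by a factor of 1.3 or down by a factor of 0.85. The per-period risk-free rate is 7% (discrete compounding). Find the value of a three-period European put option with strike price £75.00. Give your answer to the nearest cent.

Risk-neutral probability p = (1 + 0.07 − 0.85)/(1.3 − 0.85) = 0.2200/0.4500 = 0.4889
Terminal stock prices: S_uuu = 131.8, S_uud = 86.19, S_udd = 56.35, S_ddd = 36.85
Terminal payoffs (K − S): max(-56.82, 0) = 0, max(-11.19, 0) = 0, max(18.65, 0) = 18.65, max(38.15, 0) = 38.15
Node uu (S = 101.4): V_uu = 1/1.07·[0.4889·0.0000 + 0.5111·0.0000] = 0.0000
Node ud (S = 66.3): V_ud = 1/1.07·[0.4889·0.0000 + 0.5111·18.6450] = 8.9062
Node dd (S = 43.35): V_dd = 1/1.07·[0.4889·18.6450 + 0.5111·38.1525] = 26.7435
Node u (S = 78): V_u = 1/1.07·[0.4889·0.0000 + 0.5111·8.9062] = 4.2543
Node d (S = 51): V_d = 1/1.07·[0.4889·8.9062 + 0.5111·26.7435] = 16.8440
Node 0 (S = 60): V_0 = 1/1.07·[0.4889·4.2543 + 0.5111·16.8440] = 9.9897

£9.99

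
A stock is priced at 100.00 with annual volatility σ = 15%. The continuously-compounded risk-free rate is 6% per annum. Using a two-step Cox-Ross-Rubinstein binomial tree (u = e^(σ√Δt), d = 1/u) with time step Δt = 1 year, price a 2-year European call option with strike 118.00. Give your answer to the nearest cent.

CRR parameters: u = e^(σ√Δt) = e^(0.15·√1) = 1.1618, d = 1/u = 0.8607
Per-period rate: rΔt = 0.06·1 = 0.06, so R = e^0.06 = 1.0618
Risk-neutral probability p = (e^0.06 − 0.8607)/(1.1618 − 0.8607) = 0.2011/0.3011 = 0.6679
Terminal stock prices: S_uu = 135, S_ud = 100, S_dd = 74.08
Terminal payoffs (S − K): max(16.99, 0) = 16.99, max(-18, 0) = 0, max(-43.92, 0) = 0
Node u (S = 116.2): V_u = e^(−0.06)·[0.6679·16.9859 + 0.3321·0.0000] = 10.6845
Node d (S = 86.07): V_d = e^(−0.06)·[0.6679·0.0000 + 0.3321·0.0000] = 0.0000
Node 0 (S = 100): V_0 = e^(−0.06)·[0.6679·10.6845 + 0.3321·0.0000] = 6.7208

6.72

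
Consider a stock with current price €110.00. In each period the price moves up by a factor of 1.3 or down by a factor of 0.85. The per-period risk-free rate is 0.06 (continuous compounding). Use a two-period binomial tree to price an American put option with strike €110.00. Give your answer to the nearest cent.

€8.22

Risk-neutral probability p = (e^0.06 − 0.85)/(1.3 − 0.85) = 0.2118/0.4500 = 0.4707
Terminal stock prices: S_uu = 185.9, S_ud = 121.5, S_dd = 79.47
Terminal payoffs (K − S): max(-75.9, 0) = 0, max(-11.55, 0) = 0, max(30.53, 0) = 30.53
Node u (S = 143): continuation = e^(−0.06)·[0.4707·0.0000 + 0.5293·0.0000] = 0.0000; exercise value = 0.0000 ≤ continuation, so V_u = 0.0000
Node d (S = 93.5): continuation = e^(−0.06)·[0.4707·0.0000 + 0.5293·30.5250] = 15.2146; exercise value = 16.5000 > continuation, so V_d = 16.5000 (exercise)
Node 0 (S = 110): continuation = e^(−0.06)·[0.4707·0.0000 + 0.5293·16.5000] = 8.2241; exercise value = 0.0000 ≤ continuation, so V_0 = 8.2241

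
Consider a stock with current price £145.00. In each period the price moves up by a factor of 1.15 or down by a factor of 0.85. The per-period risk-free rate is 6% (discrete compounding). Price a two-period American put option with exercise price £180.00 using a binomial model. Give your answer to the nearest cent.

Risk-neutral probability p = (1 + 0.06 − 0.85)/(1.15 − 0.85) = 0.2100/0.3000 = 0.7000
Terminal stock prices: S_uu = 191.8, S_ud = 141.7, S_dd = 104.8
Terminal payoffs (K − S): max(-11.76, 0) = 0, max(38.26, 0) = 38.26, max(75.24, 0) = 75.24
Node u (S = 166.8): continuation = 1/1.06·[0.7000·0.0000 + 0.3000·38.2625] = 10.8290; exercise value = 13.2500 > continuation, so V_u = 13.2500 (exercise)
Node d (S = 123.2): continuation = 1/1.06·[0.7000·38.2625 + 0.3000·75.2375] = 46.5613; exercise value = 56.7500 > continuation, so V_d = 56.7500 (exercise)
Node 0 (S = 145): continuation = 1/1.06·[0.7000·13.2500 + 0.3000·56.7500] = 24.8113; exercise value = 35.0000 > continuation, so V_0 = 35.0000 (exercise)

£35.00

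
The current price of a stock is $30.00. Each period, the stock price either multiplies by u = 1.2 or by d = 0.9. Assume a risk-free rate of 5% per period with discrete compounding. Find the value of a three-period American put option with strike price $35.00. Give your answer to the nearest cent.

$5.00

Risk-neutral probability p = (1 + 0.05 − 0.9)/(1.2 − 0.9) = 0.1500/0.3000 = 0.5000
Terminal stock prices: S_uuu = 51.84, S_uud = 38.88, S_udd = 29.16, S_ddd = 21.87
Terminal payoffs (K − S): max(-16.84, 0) = 0, max(-3.88, 0) = 0, max(5.84, 0) = 5.84, max(13.13, 0) = 13.13
Node uu (S = 43.2): continuation = 1/1.05·[0.5000·0.0000 + 0.5000·0.0000] = 0.0000; exercise value = 0.0000 ≤ continuation, so V_uu = 0.0000
Node ud (S = 32.4): continuation = 1/1.05·[0.5000·0.0000 + 0.5000·5.8400] = 2.7810; exercise value = 2.6000 ≤ continuation, so V_ud = 2.7810
Node dd (S = 24.3): continuation = 1/1.05·[0.5000·5.8400 + 0.5000·13.1300] = 9.0333; exercise value = 10.7000 > continuation, so V_dd = 10.7000 (exercise)
Node u (S = 36): continuation = 1/1.05·[0.5000·0.0000 + 0.5000·2.7810] = 1.3243; exercise value = 0.0000 ≤ continuation, so V_u = 1.3243
Node d (S = 27): continuation = 1/1.05·[0.5000·2.7810 + 0.5000·10.7000] = 6.4195; exercise value = 8.0000 > continuation, so V_d = 8.0000 (exercise)
Node 0 (S = 30): continuation = 1/1.05·[0.5000·1.3243 + 0.5000·8.0000] = 4.4401; exercise value = 5.0000 > continuation, so V_0 = 5.0000 (exercise)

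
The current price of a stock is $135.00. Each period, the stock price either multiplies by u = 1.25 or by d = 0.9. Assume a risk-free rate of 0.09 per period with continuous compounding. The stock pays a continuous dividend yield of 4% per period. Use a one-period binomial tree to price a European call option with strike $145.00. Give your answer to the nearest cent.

Per-period risk-free factor R = e^0.09 = 1.0942; dividend-adjusted growth = e^(0.09−0.04) = 1.0513.
Risk-neutral probability p = (1.0513 − 0.9)/(1.25 − 0.9) = 0.1513/0.3500 = 0.4322
Terminal stock prices: S_u = 168.8, S_d = 121.5
Terminal payoffs (S − K): max(23.75, 0) = 23.75, max(-23.5, 0) = 0
Node 0 (S = 135): V_0 = e^(−0.09)·[0.4322·23.7500 + 0.5678·0.0000] = 9.3813

$9.38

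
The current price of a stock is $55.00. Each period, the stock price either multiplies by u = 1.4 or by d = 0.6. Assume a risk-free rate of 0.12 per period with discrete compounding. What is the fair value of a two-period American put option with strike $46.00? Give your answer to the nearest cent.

Risk-neutral probability p = (1 + 0.12 − 0.6)/(1.4 − 0.6) = 0.5200/0.8000 = 0.6500
Terminal stock prices: S_uu = 107.8, S_ud = 46.2, S_dd = 19.8
Terminal payoffs (K − S): max(-61.8, 0) = 0, max(-0.2, 0) = 0, max(26.2, 0) = 26.2
Node u (S = 77): continuation = 1/1.12·[0.6500·0.0000 + 0.3500·0.0000] = 0.0000; exercise value = 0.0000 ≤ continuation, so V_u = 0.0000
Node d (S = 33): continuation = 1/1.12·[0.6500·0.0000 + 0.3500·26.2000] = 8.1875; exercise value = 13.0000 > continuation, so V_d = 13.0000 (exercise)
Node 0 (S = 55): continuation = 1/1.12·[0.6500·0.0000 + 0.3500·13.0000] = 4.0625; exercise value = 0.0000 ≤ continuation, so V_0 = 4.0625

$4.06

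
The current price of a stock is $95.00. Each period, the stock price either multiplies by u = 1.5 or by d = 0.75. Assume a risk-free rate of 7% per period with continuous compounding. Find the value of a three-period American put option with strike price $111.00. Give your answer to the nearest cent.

Risk-neutral probability p = (e^0.07 − 0.75)/(1.5 − 0.75) = 0.3225/0.7500 = 0.4300
Terminal stock prices: S_uuu = 320.6, S_uud = 160.3, S_udd = 80.16, S_ddd = 40.08
Terminal payoffs (K − S): max(-209.6, 0) = 0, max(-49.31, 0) = 0, max(30.84, 0) = 30.84, max(70.92, 0) = 70.92
Node uu (S = 213.8): continuation = e^(−0.07)·[0.4300·0.0000 + 0.5700·0.0000] = 0.0000; exercise value = 0.0000 ≤ continuation, so V_uu = 0.0000
Node ud (S = 106.9): continuation = e^(−0.07)·[0.4300·0.0000 + 0.5700·30.8438] = 16.3920; exercise value = 4.1250 ≤ continuation, so V_ud = 16.3920
Node dd (S = 53.44): continuation = e^(−0.07)·[0.4300·30.8438 + 0.5700·70.9219] = 50.0582; exercise value = 57.5625 > continuation, so V_dd = 57.5625 (exercise)
Node u (S = 142.5): continuation = e^(−0.07)·[0.4300·0.0000 + 0.5700·16.3920] = 8.7116; exercise value = 0.0000 ≤ continuation, so V_u = 8.7116
Node d (S = 71.25): continuation = e^(−0.07)·[0.4300·16.3920 + 0.5700·57.5625] = 37.1641; exercise value = 39.7500 > continuation, so V_d = 39.7500 (exercise)
Node 0 (S = 95): continuation = e^(−0.07)·[0.4300·8.7116 + 0.5700·39.7500] = 24.6181; exercise value = 16.0000 ≤ continuation, so V_0 = 24.6181

$24.62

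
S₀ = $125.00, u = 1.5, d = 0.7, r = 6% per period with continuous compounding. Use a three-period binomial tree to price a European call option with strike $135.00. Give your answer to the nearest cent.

$39.54

Risk-neutral probability p = (e^0.06 − 0.7)/(1.5 − 0.7) = 0.3618/0.8000 = 0.4523
Terminal stock prices: S_uuu = 421.9, S_uud = 196.9, S_udd = 91.87, S_ddd = 42.87
Terminal payoffs (S − K): max(286.9, 0) = 286.9, max(61.88, 0) = 61.88, max(-43.13, 0) = 0, max(-92.12, 0) = 0
Node uu (S = 281.2): V_uu = e^(−0.06)·[0.4523·286.8750 + 0.5477·61.8750] = 154.1118
Node ud (S = 131.2): V_ud = e^(−0.06)·[0.4523·61.8750 + 0.5477·0.0000] = 26.3560
Node dd (S = 61.25): V_dd = e^(−0.06)·[0.4523·0.0000 + 0.5477·0.0000] = 0.0000
Node u (S = 187.5): V_u = e^(−0.06)·[0.4523·154.1118 + 0.5477·26.3560] = 79.2395
Node d (S = 87.5): V_d = e^(−0.06)·[0.4523·26.3560 + 0.5477·0.0000] = 11.2265
Node 0 (S = 125): V_0 = e^(−0.06)·[0.4523·79.2395 + 0.5477·11.2265] = 39.5433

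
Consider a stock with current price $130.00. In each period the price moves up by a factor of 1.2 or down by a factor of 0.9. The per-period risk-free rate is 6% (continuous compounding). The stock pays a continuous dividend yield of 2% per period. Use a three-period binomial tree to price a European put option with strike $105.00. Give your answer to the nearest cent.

Per-period risk-free factor R = e^0.06 = 1.0618; dividend-adjusted growth = e^(0.06−0.02) = 1.0408.
Risk-neutral probability p = (1.0408 − 0.9)/(1.2 − 0.9) = 0.1408/0.3000 = 0.4694
Terminal stock prices: S_uuu = 224.6, S_uud = 168.5, S_udd = 126.4, S_ddd = 94.77
Terminal payoffs (K − S): max(-119.6, 0) = 0, max(-63.48, 0) = 0, max(-21.36, 0) = 0, max(10.23, 0) = 10.23
Node uu (S = 187.2): V_uu = e^(−0.06)·[0.4694·0.0000 + 0.5306·0.0000] = 0.0000
Node ud (S = 140.4): V_ud = e^(−0.06)·[0.4694·0.0000 + 0.5306·0.0000] = 0.0000
Node dd (S = 105.3): V_dd = e^(−0.06)·[0.4694·0.0000 + 0.5306·10.2300] = 5.1122
Node u (S = 156): V_u = e^(−0.06)·[0.4694·0.0000 + 0.5306·0.0000] = 0.0000
Node d (S = 117): V_d = e^(−0.06)·[0.4694·0.0000 + 0.5306·5.1122] = 2.5547
Node 0 (S = 130): V_0 = e^(−0.06)·[0.4694·0.0000 + 0.5306·2.5547] = 1.2767

$1.28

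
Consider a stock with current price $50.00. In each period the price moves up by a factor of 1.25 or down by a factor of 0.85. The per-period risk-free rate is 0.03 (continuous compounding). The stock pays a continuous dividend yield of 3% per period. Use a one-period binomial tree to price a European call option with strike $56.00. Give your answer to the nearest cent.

$2.37

Per-period risk-free factor R = e^0.03 = 1.0305; dividend-adjusted growth = e^(0.03−0.03) = 1.0000.
Risk-neutral probability p = (1.0000 − 0.85)/(1.25 − 0.85) = 0.1500/0.4000 = 0.3750
Terminal stock prices: S_u = 62.5, S_d = 42.5
Terminal payoffs (S − K): max(6.5, 0) = 6.5, max(-13.5, 0) = 0
Node 0 (S = 50): V_0 = e^(−0.03)·[0.3750·6.5000 + 0.6250·0.0000] = 2.3655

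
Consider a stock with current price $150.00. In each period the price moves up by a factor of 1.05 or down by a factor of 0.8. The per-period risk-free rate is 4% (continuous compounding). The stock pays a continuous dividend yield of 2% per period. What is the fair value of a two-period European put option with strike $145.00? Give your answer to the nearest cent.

$4.33

Per-period risk-free factor R = e^0.04 = 1.0408; dividend-adjusted growth = e^(0.04−0.02) = 1.0202.
Risk-neutral probability p = (1.0202 − 0.8)/(1.05 − 0.8) = 0.2202/0.2500 = 0.8808
Terminal stock prices: S_uu = 165.4, S_ud = 126, S_dd = 96
Terminal payoffs (K − S): max(-20.38, 0) = 0, max(19, 0) = 19, max(49, 0) = 49
Node u (S = 157.5): V_u = e^(−0.04)·[0.8808·0.0000 + 0.1192·19.0000] = 2.1759
Node d (S = 120): V_d = e^(−0.04)·[0.8808·19.0000 + 0.1192·49.0000] = 21.6906
Node 0 (S = 150): V_0 = e^(−0.04)·[0.8808·2.1759 + 0.1192·21.6906] = 4.3254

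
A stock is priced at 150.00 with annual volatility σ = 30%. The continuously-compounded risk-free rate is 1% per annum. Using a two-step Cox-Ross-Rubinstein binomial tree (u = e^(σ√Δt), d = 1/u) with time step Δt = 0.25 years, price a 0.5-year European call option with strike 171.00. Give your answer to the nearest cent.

6.95

CRR parameters: u = e^(σ√Δt) = e^(0.3·√0.25) = 1.1618, d = 1/u = 0.8607
Per-period rate: rΔt = 0.01·0.25 = 0.0025, so R = e^0.0025 = 1.0025
Risk-neutral probability p = (e^0.0025 − 0.8607)/(1.1618 − 0.8607) = 0.1418/0.3011 = 0.4709
Terminal stock prices: S_uu = 202.5, S_ud = 150, S_dd = 111.1
Terminal payoffs (S − K): max(31.48, 0) = 31.48, max(-21, 0) = 0, max(-59.88, 0) = 0
Node u (S = 174.3): V_u = e^(−0.0025)·[0.4709·31.4788 + 0.5291·0.0000] = 14.7858
Node d (S = 129.1): V_d = e^(−0.0025)·[0.4709·0.0000 + 0.5291·0.0000] = 0.0000
Node 0 (S = 150): V_0 = e^(−0.0025)·[0.4709·14.7858 + 0.5291·0.0000] = 6.9450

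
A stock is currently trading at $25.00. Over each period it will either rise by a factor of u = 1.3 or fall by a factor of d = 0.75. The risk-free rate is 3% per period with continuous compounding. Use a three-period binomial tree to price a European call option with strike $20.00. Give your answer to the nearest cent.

$8.32

Risk-neutral probability p = (e^0.03 − 0.75)/(1.3 − 0.75) = 0.2805/0.5500 = 0.5099
Terminal stock prices: S_uuu = 54.93, S_uud = 31.69, S_udd = 18.28, S_ddd = 10.55
Terminal payoffs (S − K): max(34.93, 0) = 34.93, max(11.69, 0) = 11.69, max(-1.719, 0) = 0, max(-9.453, 0) = 0
Node uu (S = 42.25): V_uu = e^(−0.03)·[0.5099·34.9250 + 0.4901·11.6875] = 22.8411
Node ud (S = 24.38): V_ud = e^(−0.03)·[0.5099·11.6875 + 0.4901·0.0000] = 5.7835
Node dd (S = 14.06): V_dd = e^(−0.03)·[0.5099·0.0000 + 0.4901·0.0000] = 0.0000
Node u (S = 32.5): V_u = e^(−0.03)·[0.5099·22.8411 + 0.4901·5.7835] = 14.0535
Node d (S = 18.75): V_d = e^(−0.03)·[0.5099·5.7835 + 0.4901·0.0000] = 2.8620
Node 0 (S = 25): V_0 = e^(−0.03)·[0.5099·14.0535 + 0.4901·2.8620] = 8.3155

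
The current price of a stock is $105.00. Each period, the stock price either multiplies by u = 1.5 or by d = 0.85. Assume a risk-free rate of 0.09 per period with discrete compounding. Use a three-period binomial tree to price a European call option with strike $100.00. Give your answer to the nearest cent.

$34.66

Risk-neutral probability p = (1 + 0.09 − 0.85)/(1.5 − 0.85) = 0.2400/0.6500 = 0.3692
Terminal stock prices: S_uuu = 354.4, S_uud = 200.8, S_udd = 113.8, S_ddd = 64.48
Terminal payoffs (S − K): max(254.4, 0) = 254.4, max(100.8, 0) = 100.8, max(13.79, 0) = 13.79, max(-35.52, 0) = 0
Node uu (S = 236.2): V_uu = 1/1.09·[0.3692·254.3750 + 0.6308·100.8125] = 144.5069
Node ud (S = 133.9): V_ud = 1/1.09·[0.3692·100.8125 + 0.6308·13.7937] = 42.1319
Node dd (S = 75.86): V_dd = 1/1.09·[0.3692·13.7937 + 0.6308·0.0000] = 4.6725
Node u (S = 157.5): V_u = 1/1.09·[0.3692·144.5069 + 0.6308·42.1319] = 73.3320
Node d (S = 89.25): V_d = 1/1.09·[0.3692·42.1319 + 0.6308·4.6725] = 16.9759
Node 0 (S = 105): V_0 = 1/1.09·[0.3692·73.3320 + 0.6308·16.9759] = 34.6645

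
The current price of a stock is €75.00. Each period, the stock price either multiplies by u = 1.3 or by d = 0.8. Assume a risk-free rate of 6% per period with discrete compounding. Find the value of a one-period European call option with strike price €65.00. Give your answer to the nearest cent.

Risk-neutral probability p = (1 + 0.06 − 0.8)/(1.3 − 0.8) = 0.2600/0.5000 = 0.5200
Terminal stock prices: S_u = 97.5, S_d = 60
Terminal payoffs (S − K): max(32.5, 0) = 32.5, max(-5, 0) = 0
Node 0 (S = 75): V_0 = 1/1.06·[0.5200·32.5000 + 0.4800·0.0000] = 15.9434

€15.94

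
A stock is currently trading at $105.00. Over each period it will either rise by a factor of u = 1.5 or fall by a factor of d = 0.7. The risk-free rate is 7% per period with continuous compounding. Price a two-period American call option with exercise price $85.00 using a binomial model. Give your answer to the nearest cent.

Risk-neutral probability p = (e^0.07 − 0.7)/(1.5 − 0.7) = 0.3725/0.8000 = 0.4656
Terminal stock prices: S_uu = 236.2, S_ud = 110.2, S_dd = 51.45
Terminal payoffs (S − K): max(151.2, 0) = 151.2, max(25.25, 0) = 25.25, max(-33.55, 0) = 0
Node u (S = 157.5): continuation = e^(−0.07)·[0.4656·151.2500 + 0.5344·25.2500] = 78.2465; exercise value = 72.5000 ≤ continuation, so V_u = 78.2465
Node d (S = 73.5): continuation = e^(−0.07)·[0.4656·25.2500 + 0.5344·0.0000] = 10.9624; exercise value = 0.0000 ≤ continuation, so V_d = 10.9624
Node 0 (S = 105): continuation = e^(−0.07)·[0.4656·78.2465 + 0.5344·10.9624] = 39.4331; exercise value = 20.0000 ≤ continuation, so V_0 = 39.4331

$39.43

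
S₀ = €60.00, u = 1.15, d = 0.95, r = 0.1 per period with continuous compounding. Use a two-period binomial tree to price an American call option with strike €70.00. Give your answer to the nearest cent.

€4.61

Risk-neutral probability p = (e^0.1 − 0.95)/(1.15 − 0.95) = 0.1552/0.2000 = 0.7759
Terminal stock prices: S_uu = 79.35, S_ud = 65.55, S_dd = 54.15
Terminal payoffs (S − K): max(9.35, 0) = 9.35, max(-4.45, 0) = 0, max(-15.85, 0) = 0
Node u (S = 69): continuation = e^(−0.1)·[0.7759·9.3500 + 0.2241·0.0000] = 6.5639; exercise value = 0.0000 ≤ continuation, so V_u = 6.5639
Node d (S = 57): continuation = e^(−0.1)·[0.7759·0.0000 + 0.2241·0.0000] = 0.0000; exercise value = 0.0000 ≤ continuation, so V_d = 0.0000
Node 0 (S = 60): continuation = e^(−0.1)·[0.7759·6.5639 + 0.2241·0.0000] = 4.6080; exercise value = 0.0000 ≤ continuation, so V_0 = 4.6080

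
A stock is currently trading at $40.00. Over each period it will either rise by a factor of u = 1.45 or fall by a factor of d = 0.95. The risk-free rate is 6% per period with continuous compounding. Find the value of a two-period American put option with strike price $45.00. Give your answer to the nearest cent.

Risk-neutral probability p = (e^0.06 − 0.95)/(1.45 − 0.95) = 0.1118/0.5000 = 0.2237
Terminal stock prices: S_uu = 84.1, S_ud = 55.1, S_dd = 36.1
Terminal payoffs (K − S): max(-39.1, 0) = 0, max(-10.1, 0) = 0, max(8.9, 0) = 8.9
Node u (S = 58): continuation = e^(−0.06)·[0.2237·0.0000 + 0.7763·0.0000] = 0.0000; exercise value = 0.0000 ≤ continuation, so V_u = 0.0000
Node d (S = 38): continuation = e^(−0.06)·[0.2237·0.0000 + 0.7763·8.9000] = 6.5069; exercise value = 7.0000 > continuation, so V_d = 7.0000 (exercise)
Node 0 (S = 40): continuation = e^(−0.06)·[0.2237·0.0000 + 0.7763·7.0000] = 5.1178; exercise value = 5.0000 ≤ continuation, so V_0 = 5.1178

$5.12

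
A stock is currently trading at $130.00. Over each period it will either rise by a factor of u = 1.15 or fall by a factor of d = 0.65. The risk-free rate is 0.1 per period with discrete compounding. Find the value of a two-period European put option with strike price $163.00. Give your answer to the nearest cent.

Risk-neutral probability p = (1 + 0.1 − 0.65)/(1.15 − 0.65) = 0.4500/0.5000 = 0.9000
Terminal stock prices: S_uu = 171.9, S_ud = 97.17, S_dd = 54.93
Terminal payoffs (K − S): max(-8.925, 0) = 0, max(65.83, 0) = 65.83, max(108.1, 0) = 108.1
Node u (S = 149.5): V_u = 1/1.1·[0.9000·0.0000 + 0.1000·65.8250] = 5.9841
Node d (S = 84.5): V_d = 1/1.1·[0.9000·65.8250 + 0.1000·108.0750] = 63.6818
Node 0 (S = 130): V_0 = 1/1.1·[0.9000·5.9841 + 0.1000·63.6818] = 10.6853

$10.69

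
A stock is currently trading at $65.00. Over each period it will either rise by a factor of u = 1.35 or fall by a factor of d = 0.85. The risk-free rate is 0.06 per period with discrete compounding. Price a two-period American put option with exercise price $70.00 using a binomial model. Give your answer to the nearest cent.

Risk-neutral probability p = (1 + 0.06 − 0.85)/(1.35 − 0.85) = 0.2100/0.5000 = 0.4200
Terminal stock prices: S_uu = 118.5, S_ud = 74.59, S_dd = 46.96
Terminal payoffs (K − S): max(-48.46, 0) = 0, max(-4.587, 0) = 0, max(23.04, 0) = 23.04
Node u (S = 87.75): continuation = 1/1.06·[0.4200·0.0000 + 0.5800·0.0000] = 0.0000; exercise value = 0.0000 ≤ continuation, so V_u = 0.0000
Node d (S = 55.25): continuation = 1/1.06·[0.4200·0.0000 + 0.5800·23.0375] = 12.6054; exercise value = 14.7500 > continuation, so V_d = 14.7500 (exercise)
Node 0 (S = 65): continuation = 1/1.06·[0.4200·0.0000 + 0.5800·14.7500] = 8.0708; exercise value = 5.0000 ≤ continuation, so V_0 = 8.0708

$8.07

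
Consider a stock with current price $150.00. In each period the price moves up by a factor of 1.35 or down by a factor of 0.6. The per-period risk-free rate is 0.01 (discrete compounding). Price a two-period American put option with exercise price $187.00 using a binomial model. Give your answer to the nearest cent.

$59.45

Risk-neutral probability p = (1 + 0.01 − 0.6)/(1.35 − 0.6) = 0.4100/0.7500 = 0.5467
Terminal stock prices: S_uu = 273.4, S_ud = 121.5, S_dd = 54
Terminal payoffs (K − S): max(-86.38, 0) = 0, max(65.5, 0) = 65.5, max(133, 0) = 133
Node u (S = 202.5): continuation = 1/1.01·[0.5467·0.0000 + 0.4533·65.5000] = 29.3993; exercise value = 0.0000 ≤ continuation, so V_u = 29.3993
Node d (S = 90): continuation = 1/1.01·[0.5467·65.5000 + 0.4533·133.0000] = 95.1485; exercise value = 97.0000 > continuation, so V_d = 97.0000 (exercise)
Node 0 (S = 150): continuation = 1/1.01·[0.5467·29.3993 + 0.4533·97.0000] = 59.4505; exercise value = 37.0000 ≤ continuation, so V_0 = 59.4505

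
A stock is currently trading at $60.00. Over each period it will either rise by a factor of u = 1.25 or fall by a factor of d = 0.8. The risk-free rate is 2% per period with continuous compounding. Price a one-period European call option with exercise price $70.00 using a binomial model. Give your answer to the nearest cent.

Risk-neutral probability p = (e^0.02 − 0.8)/(1.25 − 0.8) = 0.2202/0.4500 = 0.4893
Terminal stock prices: S_u = 75, S_d = 48
Terminal payoffs (S − K): max(5, 0) = 5, max(-22, 0) = 0
Node 0 (S = 60): V_0 = e^(−0.02)·[0.4893·5.0000 + 0.5107·0.0000] = 2.3982

$2.40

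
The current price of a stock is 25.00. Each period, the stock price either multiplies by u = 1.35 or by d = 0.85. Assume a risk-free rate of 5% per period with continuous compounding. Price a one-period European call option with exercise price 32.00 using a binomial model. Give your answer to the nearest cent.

Risk-neutral probability p = (e^0.05 − 0.85)/(1.35 − 0.85) = 0.2013/0.5000 = 0.4025
Terminal stock prices: S_u = 33.75, S_d = 21.25
Terminal payoffs (S − K): max(1.75, 0) = 1.75, max(-10.75, 0) = 0
Node 0 (S = 25): V_0 = e^(−0.05)·[0.4025·1.7500 + 0.5975·0.0000] = 0.6701

0.67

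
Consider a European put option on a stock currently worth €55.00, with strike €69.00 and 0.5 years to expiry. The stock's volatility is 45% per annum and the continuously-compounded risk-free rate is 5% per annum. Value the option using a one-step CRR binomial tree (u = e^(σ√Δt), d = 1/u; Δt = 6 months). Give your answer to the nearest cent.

€15.26

CRR parameters: u = e^(σ√Δt) = e^(0.45·√0.5) = 1.3746, d = 1/u = 0.7275
Per-period rate: rΔt = 0.05·0.5 = 0.025, so R = e^0.025 = 1.0253
Risk-neutral probability p = (e^0.025 − 0.7275)/(1.3746 − 0.7275) = 0.2979/0.6472 = 0.4602
Terminal stock prices: S_u = 75.61, S_d = 40.01
Terminal payoffs (K − S): max(-6.606, 0) = 0, max(28.99, 0) = 28.99
Node 0 (S = 55): V_0 = e^(−0.025)·[0.4602·0.0000 + 0.5398·28.9898] = 15.2615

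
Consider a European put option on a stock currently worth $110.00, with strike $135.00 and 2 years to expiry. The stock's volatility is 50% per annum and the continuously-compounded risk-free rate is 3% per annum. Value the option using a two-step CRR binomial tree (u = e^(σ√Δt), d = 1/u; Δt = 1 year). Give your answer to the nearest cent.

$42.69

CRR parameters: u = e^(σ√Δt) = e^(0.5·√1) = 1.6487, d = 1/u = 0.6065
Per-period rate: rΔt = 0.03·1 = 0.03, so R = e^0.03 = 1.0305
Risk-neutral probability p = (e^0.03 − 0.6065)/(1.6487 − 0.6065) = 0.4239/1.0422 = 0.4068
Terminal stock prices: S_uu = 299, S_ud = 110, S_dd = 40.47
Terminal payoffs (K − S): max(-164, 0) = 0, max(25, 0) = 25, max(94.53, 0) = 94.53
Node u (S = 181.4): V_u = e^(−0.03)·[0.4068·0.0000 + 0.5932·25.0000] = 14.3926
Node d (S = 66.72): V_d = e^(−0.03)·[0.4068·25.0000 + 0.5932·94.5333] = 64.2918
Node 0 (S = 110): V_0 = e^(−0.03)·[0.4068·14.3926 + 0.5932·64.2918] = 42.6944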